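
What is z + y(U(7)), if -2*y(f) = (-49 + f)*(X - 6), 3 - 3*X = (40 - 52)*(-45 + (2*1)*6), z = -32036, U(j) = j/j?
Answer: -35324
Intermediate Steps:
U(j) = 1
X = -131 (X = 1 - (40 - 52)*(-45 + (2*1)*6)/3 = 1 - (-4)*(-45 + 2*6) = 1 - (-4)*(-45 + 12) = 1 - (-4)*(-33) = 1 - ⅓*396 = 1 - 132 = -131)
y(f) = -6713/2 + 137*f/2 (y(f) = -(-49 + f)*(-131 - 6)/2 = -(-49 + f)*(-137)/2 = -(6713 - 137*f)/2 = -6713/2 + 137*f/2)
z + y(U(7)) = -32036 + (-6713/2 + (137/2)*1) = -32036 + (-6713/2 + 137/2) = -32036 - 3288 = -35324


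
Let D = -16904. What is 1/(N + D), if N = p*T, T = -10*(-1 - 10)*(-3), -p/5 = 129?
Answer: 1/195946 ≈ 5.1034e-6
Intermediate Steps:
p = -645 (p = -5*129 = -645)
T = -330 (T = -10*(-11)*(-3) = 110*(-3) = -330)
N = 212850 (N = -645*(-330) = 212850)
1/(N + D) = 1/(212850 - 16904) = 1/195946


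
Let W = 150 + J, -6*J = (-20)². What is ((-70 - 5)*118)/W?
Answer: -531/5 ≈ -106.20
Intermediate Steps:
J = -200/3 (J = -⅙*(-20)² = -⅙*400 = -200/3 ≈ -66.667)
W = 250/3 (W = 150 - 200/3 = 250/3 ≈ 83.333)
((-70 - 5)*118)/W = ((-70 - 5)*118)/(250/3) = -75*118*(3/250) = -8850*3/250 = -531/5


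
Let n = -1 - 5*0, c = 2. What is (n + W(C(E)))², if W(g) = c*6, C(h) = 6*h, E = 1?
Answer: 121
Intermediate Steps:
W(g) = 12 (W(g) = 2*6 = 12)
n = -1 (n = -1 + 0 = -1)
(n + W(C(E)))² = (-1 + 12)² = 11² = 121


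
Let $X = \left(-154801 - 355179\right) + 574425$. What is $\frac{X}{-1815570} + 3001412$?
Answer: $\frac{1089854704079}{363114} \approx 3.0014 \cdot 10^{6}$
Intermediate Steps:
$X = 64445$ ($X = -509980 + 574425 = 64445$)
$\frac{X}{-1815570} + 3001412 = \frac{64445}{-1815570} + 3001412 = 64445 \left(- \frac{1}{1815570}\right) + 3001412 = - \frac{12889}{363114} + 3001412 = \frac{1089854704079}{363114}$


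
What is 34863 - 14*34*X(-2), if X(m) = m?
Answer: 35815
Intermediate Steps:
34863 - 14*34*X(-2) = 34863 - 14*34*(-2) = 34863 - 476*(-2) = 34863 - 1*(-952) = 34863 + 952 = 35815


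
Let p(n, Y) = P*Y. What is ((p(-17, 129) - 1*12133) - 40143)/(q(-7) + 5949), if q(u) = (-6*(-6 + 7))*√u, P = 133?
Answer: -23213659/3932317 - 70238*I*√7/11796951 ≈ -5.9033 - 0.015753*I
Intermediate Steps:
p(n, Y) = 133*Y
q(u) = -6*√u (q(u) = (-6*1)*√u = -6*√u)
((p(-17, 129) - 1*12133) - 40143)/(q(-7) + 5949) = ((133*129 - 1*12133) - 40143)/(-6*I*√7 + 5949) = ((17157 - 12133) - 40143)/(-6*I*√7 + 5949) = (5024 - 40143)/(-6*I*√7 + 5949) = -35119/(5949 - 6*I*√7)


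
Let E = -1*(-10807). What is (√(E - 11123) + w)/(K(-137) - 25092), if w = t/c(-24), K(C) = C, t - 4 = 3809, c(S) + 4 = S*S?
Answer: -3813/14430988 - 2*I*√79/25229 ≈ -0.00026422 - 0.0007046*I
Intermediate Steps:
c(S) = -4 + S² (c(S) = -4 + S*S = -4 + S²)
t = 3813 (t = 4 + 3809 = 3813)
E = 10807
w = 3813/572 (w = 3813/(-4 + (-24)²) = 3813/(-4 + 576) = 3813/572 ≈ 6.6661)
(√(E - 11123) + w)/(K(-137) - 25092) = (√(10807 - 11123) + 3813/572)/(-137 - 25092) = (√(-316) + 3813/572)/(-25229) = (2*I*√79 + 3813/572)*(-1/25229) = (3813/572 + 2*I*√79)*(-1/25229) = -3813/14430988 - 2*I*√79/25229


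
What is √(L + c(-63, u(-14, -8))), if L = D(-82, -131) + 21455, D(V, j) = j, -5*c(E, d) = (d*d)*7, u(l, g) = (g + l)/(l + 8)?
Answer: √4793665/15 ≈ 145.96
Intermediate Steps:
u(l, g) = (g + l)/(8 + l)
c(E, d) = -7*d²/5 (c(E, d) = -d*d*7/5 = -d²*7/5 = -7*d²/5)
L = 21324 (L = -131 + 21455 = 21324)
√(L + c(-63, u(-14, -8))) = √(21324 - 7*(-8 - 14)²/(8 - 14)²/5) = √(21324 - 7*(-22/(-6))²/5) = √(21324 - 7*(-⅙*(-22))²/5) = √(21324 - 7*(11/3)²/5) = √(21324 - 7/5*121/9) = √(21324 - 847/45) = √(958733/45) = √4793665/15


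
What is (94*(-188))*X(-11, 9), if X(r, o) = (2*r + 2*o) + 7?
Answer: -53016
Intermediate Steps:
X(r, o) = 7 + 2*o + 2*r (X(r, o) = (2*o + 2*r) + 7 = 7 + 2*o + 2*r)
(94*(-188))*X(-11, 9) = (94*(-188))*(7 + 2*9 + 2*(-11)) = -17672*(7 + 18 - 22) = -17672*3 = -53016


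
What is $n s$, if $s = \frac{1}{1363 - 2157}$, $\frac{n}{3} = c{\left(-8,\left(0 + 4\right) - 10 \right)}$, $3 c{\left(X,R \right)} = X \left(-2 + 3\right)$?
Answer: $\frac{4}{397} \approx 0.010076$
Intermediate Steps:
$c{\left(X,R \right)} = \frac{X}{3}$ ($c{\left(X,R \right)} = \frac{X \left(-2 + 3\right)}{3} = \frac{X 1}{3} = \frac{X}{3}$)
$n = -8$ ($n = 3 \cdot \frac{1}{3} \left(-8\right) = 3 \left(- \frac{8}{3}\right) = -8$)
$s = - \frac{1}{794}$ ($s = \frac{1}{-794} = - \frac{1}{794} \approx -0.0012594$)
$n s = \left(-8\right) \left(- \frac{1}{794}\right) = \frac{4}{397}$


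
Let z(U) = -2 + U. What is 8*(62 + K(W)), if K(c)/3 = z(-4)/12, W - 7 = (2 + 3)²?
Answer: 484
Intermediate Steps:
W = 32 (W = 7 + (2 + 3)² = 7 + 5² = 7 + 25 = 32)
K(c) = -3/2 (K(c) = 3*((-2 - 4)/12) = 3*(-6*1/12) = 3*(-½) = -3/2)
8*(62 + K(W)) = 8*(62 - 3/2) = 8*(121/2) = 484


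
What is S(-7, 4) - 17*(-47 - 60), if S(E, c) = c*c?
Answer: 1835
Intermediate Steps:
S(E, c) = c²
S(-7, 4) - 17*(-47 - 60) = 4² - 17*(-47 - 60) = 16 - 17*(-107) = 16 + 1819 = 1835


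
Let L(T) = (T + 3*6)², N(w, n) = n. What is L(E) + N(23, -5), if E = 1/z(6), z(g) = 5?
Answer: 8156/25 ≈ 326.24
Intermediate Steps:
E = ⅕ (E = 1/5 = ⅕ ≈ 0.20000)
L(T) = (18 + T)² (L(T) = (T + 18)² = (18 + T)²)
L(E) + N(23, -5) = (18 + ⅕)² - 5 = (91/5)² - 5 = 8281/25 - 5 = 8156/25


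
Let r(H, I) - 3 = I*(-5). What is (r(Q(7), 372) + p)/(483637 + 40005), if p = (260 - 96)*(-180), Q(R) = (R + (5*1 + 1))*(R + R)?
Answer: -31377/523642 ≈ -0.059921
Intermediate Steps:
Q(R) = 2*R*(6 + R) (Q(R) = (R + (5 + 1))*(2*R) = (R + 6)*(2*R) = (6 + R)*(2*R) = 2*R*(6 + R))
r(H, I) = 3 - 5*I (r(H, I) = 3 + I*(-5) = 3 - 5*I)
p = -29520 (p = 164*(-180) = -29520)
(r(Q(7), 372) + p)/(483637 + 40005) = ((3 - 5*372) - 29520)/(483637 + 40005) = ((3 - 1860) - 29520)/523642 = (-1857 - 29520)*(1/523642) = -31377*1/523642 = -31377/523642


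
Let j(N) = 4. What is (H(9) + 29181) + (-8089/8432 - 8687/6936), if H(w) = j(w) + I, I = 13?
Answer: 738536659/25296 ≈ 29196.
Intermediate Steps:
H(w) = 17 (H(w) = 4 + 13 = 17)
(H(9) + 29181) + (-8089/8432 - 8687/6936) = (17 + 29181) + (-8089/8432 - 8687/6936) = 29198 + (-8089*1/8432 - 8687*1/6936) = 29198 + (-8089/8432 - 511/408) = 29198 - 55949/25296 = 738536659/25296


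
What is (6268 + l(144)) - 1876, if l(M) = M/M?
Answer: 4393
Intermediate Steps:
l(M) = 1
(6268 + l(144)) - 1876 = (6268 + 1) - 1876 = 6269 - 1876 = 4393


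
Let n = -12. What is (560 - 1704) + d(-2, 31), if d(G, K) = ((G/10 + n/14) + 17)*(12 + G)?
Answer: -6892/7 ≈ -984.57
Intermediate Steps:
d(G, K) = (12 + G)*(113/7 + G/10) (d(G, K) = ((G/10 - 12/14) + 17)*(12 + G) = ((G*(⅒) - 12*1/14) + 17)*(12 + G) = ((G/10 - 6/7) + 17)*(12 + G) = ((-6/7 + G/10) + 17)*(12 + G) = (113/7 + G/10)*(12 + G) = (12 + G)*(113/7 + G/10))
(560 - 1704) + d(-2, 31) = (560 - 1704) + (1356/7 + (⅒)*(-2)² + (607/35)*(-2)) = -1144 + (1356/7 + (⅒)*4 - 1214/35) = -1144 + (1356/7 + ⅖ - 1214/35) = -1144 + 1116/7 = -6892/7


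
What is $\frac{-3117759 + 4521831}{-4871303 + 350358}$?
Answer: $- \frac{1404072}{4520945} \approx -0.31057$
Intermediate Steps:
$\frac{-3117759 + 4521831}{-4871303 + 350358} = \frac{1404072}{-4520945} = 1404072 \left(- \frac{1}{4520945}\right) = - \frac{1404072}{4520945}$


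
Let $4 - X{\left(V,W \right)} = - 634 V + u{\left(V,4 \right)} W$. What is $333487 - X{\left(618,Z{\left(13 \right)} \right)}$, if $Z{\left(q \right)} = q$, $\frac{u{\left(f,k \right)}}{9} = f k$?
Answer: $230895$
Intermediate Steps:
$u{\left(f,k \right)} = 9 f k$
$X{\left(V,W \right)} = 4 + 634 V - 36 V W$ ($X{\left(V,W \right)} = 4 - \left(- 634 V + 9 V 4 W\right) = 4 - \left(- 634 V + 36 V W\right) = 4 + 634 V - 36 V W$)
$333487 - X{\left(618,Z{\left(13 \right)} \right)} = 333487 - \left(4 + 634 \cdot 618 - 22248 \cdot 13\right) = 333487 - \left(4 + 391812 - 289224\right) = 333487 - 102592 = 230895$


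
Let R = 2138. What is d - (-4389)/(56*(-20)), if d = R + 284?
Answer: 386893/160 ≈ 2418.1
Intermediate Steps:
d = 2422 (d = 2138 + 284 = 2422)
d - (-4389)/(56*(-20)) = 2422 - (-4389)/(56*(-20)) = 2422 - (-4389)/(-1120) = 2422 - (-4389)*(-1)/1120 = 2422 - 1*627/160 = 2422 - 627/160 = 386893/160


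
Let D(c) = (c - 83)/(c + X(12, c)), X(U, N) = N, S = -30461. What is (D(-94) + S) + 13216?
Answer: -3241883/188 ≈ -17244.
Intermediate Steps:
D(c) = (-83 + c)/(2*c) (D(c) = (c - 83)/(c + c) = (-83 + c)/((2*c)) = (-83 + c)*(1/(2*c)) = (-83 + c)/(2*c))
(D(-94) + S) + 13216 = ((½)*(-83 - 94)/(-94) - 30461) + 13216 = ((½)*(-1/94)*(-177) - 30461) + 13216 = (177/188 - 30461) + 13216 = -5726491/188 + 13216 = -3241883/188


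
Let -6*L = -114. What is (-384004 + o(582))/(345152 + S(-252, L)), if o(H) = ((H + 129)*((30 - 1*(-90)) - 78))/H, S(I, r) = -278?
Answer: -37243411/33452778 ≈ -1.1133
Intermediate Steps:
L = 19 (L = -⅙*(-114) = 19)
o(H) = (5418 + 42*H)/H (o(H) = ((129 + H)*((30 + 90) - 78))/H = ((129 + H)*(120 - 78))/H = ((129 + H)*42)/H = (5418 + 42*H)/H)
(-384004 + o(582))/(345152 + S(-252, L)) = (-384004 + (42 + 5418/582))/(345152 - 278) = (-384004 + (42 + 5418*(1/582)))/344874 = (-384004 + (42 + 903/97))*(1/344874) = (-384004 + 4977/97)*(1/344874) = -37243411/97*1/344874 = -37243411/33452778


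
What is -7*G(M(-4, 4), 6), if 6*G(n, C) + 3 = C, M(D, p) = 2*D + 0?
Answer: -7/2 ≈ -3.5000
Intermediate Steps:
M(D, p) = 2*D
G(n, C) = -1/2 + C/6
-7*G(M(-4, 4), 6) = -7*(-1/2 + (1/6)*6) = -7*(-1/2 + 1) = -7*1/2 = -7/2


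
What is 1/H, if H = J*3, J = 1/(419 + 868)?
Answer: 429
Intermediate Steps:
J = 1/1287 ≈ 0.00077700
H = 1/429 (H = (1/1287)*3 = 1/429 ≈ 0.0023310)
1/H = 1/(1/429) = 429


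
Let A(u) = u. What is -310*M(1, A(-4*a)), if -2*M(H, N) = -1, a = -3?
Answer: -155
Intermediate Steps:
M(H, N) = ½ (M(H, N) = -½*(-1) = ½)
-310*M(1, A(-4*a)) = -310*½ = -155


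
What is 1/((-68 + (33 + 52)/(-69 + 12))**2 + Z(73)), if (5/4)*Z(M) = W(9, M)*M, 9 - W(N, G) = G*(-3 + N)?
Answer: -16245/328548127 ≈ -4.9445e-5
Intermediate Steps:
W(N, G) = 9 - G*(-3 + N)
Z(M) = 4*M*(9 - 6*M)/5 (Z(M) = 4*((9 + 3*M - 1*M*9)*M)/5 = 4*((9 + 3*M - 9*M)*M)/5 = 4*((9 - 6*M)*M)/5 = 4*(M*(9 - 6*M))/5 = 4*M*(9 - 6*M)/5)
1/((-68 + (33 + 52)/(-69 + 12))**2 + Z(73)) = 1/((-68 + (33 + 52)/(-69 + 12))**2 + (12/5)*73*(3 - 2*73)) = 1/((-68 + 85/(-57))**2 + (12/5)*73*(3 - 146)) = 1/((-68 + 85*(-1/57))**2 + (12/5)*73*(-143)) = 1/((-68 - 85/57)**2 - 125268/5) = 1/((-3961/57)**2 - 125268/5) = 1/(15689521/3249 - 125268/5) = 1/(-328548127/16245) = -16245/328548127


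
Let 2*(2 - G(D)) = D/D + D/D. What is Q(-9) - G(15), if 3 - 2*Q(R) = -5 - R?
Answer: -3/2 ≈ -1.5000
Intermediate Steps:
Q(R) = 4 + R/2 (Q(R) = 3/2 - (-5 - R)/2 = 3/2 + (5/2 + R/2) = 4 + R/2)
G(D) = 1 (G(D) = 2 - (D/D + D/D)/2 = 2 - (1 + 1)/2 = 2 - ½*2 = 2 - 1 = 1)
Q(-9) - G(15) = (4 + (½)*(-9)) - 1*1 = (4 - 9/2) - 1 = -½ - 1 = -3/2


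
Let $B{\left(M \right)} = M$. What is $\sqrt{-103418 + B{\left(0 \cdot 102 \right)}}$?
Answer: $i \sqrt{103418} \approx 321.59 i$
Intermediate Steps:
$\sqrt{-103418 + B{\left(0 \cdot 102 \right)}} = \sqrt{-103418 + 0 \cdot 102} = \sqrt{-103418 + 0} = \sqrt{-103418} = i \sqrt{103418}$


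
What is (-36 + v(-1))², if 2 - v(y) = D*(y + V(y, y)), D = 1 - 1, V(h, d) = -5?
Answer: 1156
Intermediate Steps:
D = 0
v(y) = 2 (v(y) = 2 - 0*(y - 5) = 2 - 0*(-5 + y) = 2 - 1*0 = 2 + 0 = 2)
(-36 + v(-1))² = (-36 + 2)² = (-34)² = 1156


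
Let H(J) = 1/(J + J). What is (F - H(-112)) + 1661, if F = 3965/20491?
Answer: 7624872075/4589984 ≈ 1661.2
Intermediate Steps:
F = 3965/20491 (F = 3965*(1/20491) = 3965/20491 ≈ 0.19350)
H(J) = 1/(2*J)
(F - H(-112)) + 1661 = (3965/20491 - 1/(2*(-112))) + 1661 = (3965/20491 - (-1)/(2*112)) + 1661 = (3965/20491 - 1*(-1/224)) + 1661 = (3965/20491 + 1/224) + 1661 = 908651/4589984 + 1661 = 7624872075/4589984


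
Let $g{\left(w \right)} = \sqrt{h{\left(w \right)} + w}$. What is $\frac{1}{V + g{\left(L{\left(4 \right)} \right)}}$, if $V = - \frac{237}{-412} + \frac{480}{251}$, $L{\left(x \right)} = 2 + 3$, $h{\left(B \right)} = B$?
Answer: $- \frac{26602426764}{40764398431} + \frac{10694041744 \sqrt{10}}{40764398431} \approx 0.177$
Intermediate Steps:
$L{\left(x \right)} = 5$
$g{\left(w \right)} = \sqrt{2} \sqrt{w}$ ($g{\left(w \right)} = \sqrt{w + w} = \sqrt{2 w} = \sqrt{2} \sqrt{w}$)
$V = \frac{257247}{103412}$ ($V = \left(-237\right) \left(- \frac{1}{412}\right) + 480 \cdot \frac{1}{251} = \frac{237}{412} + \frac{480}{251} = \frac{257247}{103412} \approx 2.4876$)
$\frac{1}{V + g{\left(L{\left(4 \right)} \right)}} = \frac{1}{\frac{257247}{103412} + \sqrt{2} \sqrt{5}} = \frac{1}{\frac{257247}{103412} + \sqrt{10}}$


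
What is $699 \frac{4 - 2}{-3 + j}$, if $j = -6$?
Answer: $- \frac{466}{3} \approx -155.33$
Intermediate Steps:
$699 \frac{4 - 2}{-3 + j} = 699 \frac{4 - 2}{-3 - 6} = 699 \frac{2}{-9} = 699 \cdot 2 \left(- \frac{1}{9}\right) = 699 \left(- \frac{2}{9}\right) = - \frac{466}{3}$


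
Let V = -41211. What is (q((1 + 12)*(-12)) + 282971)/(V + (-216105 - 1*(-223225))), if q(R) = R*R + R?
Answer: -307151/34091 ≈ -9.0097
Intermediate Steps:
q(R) = R + R**2 (q(R) = R**2 + R = R + R**2)
(q((1 + 12)*(-12)) + 282971)/(V + (-216105 - 1*(-223225))) = (((1 + 12)*(-12))*(1 + (1 + 12)*(-12)) + 282971)/(-41211 + (-216105 - 1*(-223225))) = ((13*(-12))*(1 + 13*(-12)) + 282971)/(-41211 + (-216105 + 223225)) = (-156*(1 - 156) + 282971)/(-41211 + 7120) = (-156*(-155) + 282971)/(-34091) = (24180 + 282971)*(-1/34091) = 307151*(-1/34091) = -307151/34091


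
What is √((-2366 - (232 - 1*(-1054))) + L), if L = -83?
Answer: 3*I*√415 ≈ 61.115*I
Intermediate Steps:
√((-2366 - (232 - 1*(-1054))) + L) = √((-2366 - (232 - 1*(-1054))) - 83) = √((-2366 - (232 + 1054)) - 83) = √((-2366 - 1*1286) - 83) = √((-2366 - 1286) - 83) = √(-3652 - 83) = √(-3735) = 3*I*√415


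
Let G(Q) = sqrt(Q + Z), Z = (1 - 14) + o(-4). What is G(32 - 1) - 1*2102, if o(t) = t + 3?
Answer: -2102 + sqrt(17) ≈ -2097.9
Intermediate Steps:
o(t) = 3 + t
Z = -14 (Z = (1 - 14) + (3 - 4) = -13 - 1 = -14)
G(Q) = sqrt(-14 + Q) (G(Q) = sqrt(Q - 14) = sqrt(-14 + Q))
G(32 - 1) - 1*2102 = sqrt(-14 + (32 - 1)) - 1*2102 = sqrt(-14 + 31) - 2102 = sqrt(17) - 2102 = -2102 + sqrt(17)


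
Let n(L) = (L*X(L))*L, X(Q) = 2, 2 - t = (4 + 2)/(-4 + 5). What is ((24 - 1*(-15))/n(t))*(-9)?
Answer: -351/32 ≈ -10.969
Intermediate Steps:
t = -4 (t = 2 - (4 + 2)/(-4 + 5) = 2 - 6/1 = 2 - 6 = -4)
n(L) = 2*L² (n(L) = (L*2)*L = (2*L)*L = 2*L²)
((24 - 1*(-15))/n(t))*(-9) = ((24 - 1*(-15))/((2*(-4)²)))*(-9) = ((24 + 15)/((2*16)))*(-9) = (39/32)*(-9) = -351/32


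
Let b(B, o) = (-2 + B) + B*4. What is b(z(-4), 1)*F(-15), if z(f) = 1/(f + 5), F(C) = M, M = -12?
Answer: -36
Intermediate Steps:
F(C) = -12
z(f) = 1/(5 + f)
b(B, o) = -2 + 5*B (b(B, o) = (-2 + B) + 4*B = -2 + 5*B)
b(z(-4), 1)*F(-15) = (-2 + 5/(5 - 4))*(-12) = (-2 + 5/1)*(-12) = (-2 + 5*1)*(-12) = (-2 + 5)*(-12) = 3*(-12) = -36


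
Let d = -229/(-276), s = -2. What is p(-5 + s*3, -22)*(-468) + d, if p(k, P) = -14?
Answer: 1808581/276 ≈ 6552.8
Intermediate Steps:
d = 229/276 (d = -229*(-1/276) = 229/276 ≈ 0.82971)
p(-5 + s*3, -22)*(-468) + d = -14*(-468) + 229/276 = 6552 + 229/276 = 1808581/276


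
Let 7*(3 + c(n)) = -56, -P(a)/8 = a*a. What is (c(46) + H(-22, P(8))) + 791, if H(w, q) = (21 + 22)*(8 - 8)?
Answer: 780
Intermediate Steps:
P(a) = -8*a² (P(a) = -8*a*a = -8*a²)
c(n) = -11 (c(n) = -3 + (⅐)*(-56) = -3 - 8 = -11)
H(w, q) = 0 (H(w, q) = 43*0 = 0)
(c(46) + H(-22, P(8))) + 791 = (-11 + 0) + 791 = -11 + 791 = 780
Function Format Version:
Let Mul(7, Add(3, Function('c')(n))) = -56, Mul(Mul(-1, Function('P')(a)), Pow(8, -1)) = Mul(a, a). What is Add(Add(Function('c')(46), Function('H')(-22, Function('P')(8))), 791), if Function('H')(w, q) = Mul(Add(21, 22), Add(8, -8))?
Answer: 780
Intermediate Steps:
Function('P')(a) = Mul(-8, Pow(a, 2)) (Function('P')(a) = Mul(-8, Mul(a, a)) = Mul(-8, Pow(a, 2)))
Function('c')(n) = -11 (Function('c')(n) = Add(-3, Mul(Rational(1, 7), -56)) = Add(-3, -8) = -11)
Function('H')(w, q) = 0 (Function('H')(w, q) = Mul(43, 0) = 0)
Add(Add(Function('c')(46), Function('H')(-22, Function('P')(8))), 791) = Add(Add(-11, 0), 791) = Add(-11, 791) = 780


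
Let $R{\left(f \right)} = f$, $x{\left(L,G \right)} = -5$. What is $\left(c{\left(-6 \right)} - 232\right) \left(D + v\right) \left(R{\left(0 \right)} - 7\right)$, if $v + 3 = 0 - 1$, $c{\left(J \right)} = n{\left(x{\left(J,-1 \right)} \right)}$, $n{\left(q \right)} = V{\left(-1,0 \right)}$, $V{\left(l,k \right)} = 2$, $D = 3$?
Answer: $-1610$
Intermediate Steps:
$n{\left(q \right)} = 2$
$c{\left(J \right)} = 2$
$v = -4$ ($v = -3 + \left(0 - 1\right) = -3 - 1 = -4$)
$\left(c{\left(-6 \right)} - 232\right) \left(D + v\right) \left(R{\left(0 \right)} - 7\right) = \left(2 - 232\right) \left(3 - 4\right) \left(0 - 7\right) = \left(2 - 232\right) \left(\left(-1\right) \left(-7\right)\right) = \left(-230\right) 7 = -1610$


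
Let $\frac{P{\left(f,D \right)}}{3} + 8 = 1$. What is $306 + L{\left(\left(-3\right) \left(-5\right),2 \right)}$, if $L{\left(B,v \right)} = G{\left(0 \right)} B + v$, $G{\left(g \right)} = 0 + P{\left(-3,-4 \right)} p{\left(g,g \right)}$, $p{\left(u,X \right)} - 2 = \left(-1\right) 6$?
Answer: $1568$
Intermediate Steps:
$P{\left(f,D \right)} = -21$ ($P{\left(f,D \right)} = -24 + 3 \cdot 1 = -24 + 3 = -21$)
$p{\left(u,X \right)} = -4$ ($p{\left(u,X \right)} = 2 - 6 = -4$)
$G{\left(g \right)} = 84$ ($G{\left(g \right)} = 0 - -84 = 0 + 84 = 84$)
$L{\left(B,v \right)} = v + 84 B$ ($L{\left(B,v \right)} = 84 B + v = v + 84 B$)
$306 + L{\left(\left(-3\right) \left(-5\right),2 \right)} = 306 + \left(2 + 84 \left(\left(-3\right) \left(-5\right)\right)\right) = 306 + \left(2 + 84 \cdot 15\right) = 306 + \left(2 + 1260\right) = 306 + 1262 = 1568$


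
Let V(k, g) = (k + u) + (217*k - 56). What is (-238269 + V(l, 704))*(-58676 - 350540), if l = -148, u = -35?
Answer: 110743670784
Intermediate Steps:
V(k, g) = -91 + 218*k (V(k, g) = (k - 35) + (217*k - 56) = (-35 + k) + (-56 + 217*k) = -91 + 218*k)
(-238269 + V(l, 704))*(-58676 - 350540) = (-238269 + (-91 + 218*(-148)))*(-58676 - 350540) = (-238269 + (-91 - 32264))*(-409216) = (-238269 - 32355)*(-409216) = -270624*(-409216) = 110743670784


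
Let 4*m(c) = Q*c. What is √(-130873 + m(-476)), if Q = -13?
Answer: I*√129326 ≈ 359.62*I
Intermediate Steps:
m(c) = -13*c/4 (m(c) = (-13*c)/4 = -13*c/4)
√(-130873 + m(-476)) = √(-130873 - 13/4*(-476)) = √(-130873 + 1547) = √(-129326) = I*√129326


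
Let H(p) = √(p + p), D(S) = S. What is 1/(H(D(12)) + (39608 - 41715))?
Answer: -2107/4439425 - 2*√6/4439425 ≈ -0.00047571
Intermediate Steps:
H(p) = √2*√p (H(p) = √(2*p) = √2*√p)
1/(H(D(12)) + (39608 - 41715)) = 1/(√2*√12 + (39608 - 41715)) = 1/(√2*(2*√3) - 2107) = 1/(2*√6 - 2107) = 1/(-2107 + 2*√6)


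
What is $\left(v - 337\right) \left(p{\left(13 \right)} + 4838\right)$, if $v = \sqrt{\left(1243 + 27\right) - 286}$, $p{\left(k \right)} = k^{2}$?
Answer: $-1687359 + 10014 \sqrt{246} \approx -1.5303 \cdot 10^{6}$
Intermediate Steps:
$v = 2 \sqrt{246}$ ($v = \sqrt{1270 - 286} = \sqrt{984} = 2 \sqrt{246} \approx 31.369$)
$\left(v - 337\right) \left(p{\left(13 \right)} + 4838\right) = \left(2 \sqrt{246} - 337\right) \left(13^{2} + 4838\right) = \left(-337 + 2 \sqrt{246}\right) \left(169 + 4838\right) = \left(-337 + 2 \sqrt{246}\right) 5007 = -1687359 + 10014 \sqrt{246}$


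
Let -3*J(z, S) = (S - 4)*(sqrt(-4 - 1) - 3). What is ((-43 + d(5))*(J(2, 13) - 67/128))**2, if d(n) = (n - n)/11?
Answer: 813458305/16384 - 6018495*I*sqrt(5)/64 ≈ 49650.0 - 2.1028e+5*I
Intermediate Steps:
d(n) = 0 (d(n) = 0*(1/11) = 0)
J(z, S) = -(-4 + S)*(-3 + I*sqrt(5))/3 (J(z, S) = -(S - 4)*(sqrt(-4 - 1) - 3)/3 = -(-4 + S)*(sqrt(-5) - 3)/3 = -(-4 + S)*(I*sqrt(5) - 3)/3 = -(-4 + S)*(-3 + I*sqrt(5))/3)
((-43 + d(5))*(J(2, 13) - 67/128))**2 = ((-43 + 0)*((-4 + 13 + 4*I*sqrt(5)/3 - 1/3*I*13*sqrt(5)) - 67/128))**2 = (-43*((-4 + 13 + 4*I*sqrt(5)/3 - 13*I*sqrt(5)/3) - 67*1/128))**2 = (-43*((9 - 3*I*sqrt(5)) - 67/128))**2 = (-43*(1085/128 - 3*I*sqrt(5)))**2 = (-46655/128 + 129*I*sqrt(5))**2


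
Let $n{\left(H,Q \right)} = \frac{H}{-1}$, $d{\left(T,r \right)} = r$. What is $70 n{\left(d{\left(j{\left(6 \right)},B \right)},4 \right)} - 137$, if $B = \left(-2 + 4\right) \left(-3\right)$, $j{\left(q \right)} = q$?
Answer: $283$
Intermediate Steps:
$B = -6$ ($B = 2 \left(-3\right) = -6$)
$n{\left(H,Q \right)} = - H$ ($n{\left(H,Q \right)} = H \left(-1\right) = - H$)
$70 n{\left(d{\left(j{\left(6 \right)},B \right)},4 \right)} - 137 = 70 \left(\left(-1\right) \left(-6\right)\right) - 137 = 70 \cdot 6 - 137 = 420 - 137 = 283$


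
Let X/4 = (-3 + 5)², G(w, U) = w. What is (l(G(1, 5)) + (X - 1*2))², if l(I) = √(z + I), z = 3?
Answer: 256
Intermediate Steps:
l(I) = √(3 + I)
X = 16 (X = 4*(-3 + 5)² = 4*2² = 4*4 = 16)
(l(G(1, 5)) + (X - 1*2))² = (√(3 + 1) + (16 - 1*2))² = (√4 + (16 - 2))² = (2 + 14)² = 16² = 256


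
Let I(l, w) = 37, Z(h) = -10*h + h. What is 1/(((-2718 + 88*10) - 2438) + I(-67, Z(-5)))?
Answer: -1/4239 ≈ -0.00023590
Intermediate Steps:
Z(h) = -9*h
1/(((-2718 + 88*10) - 2438) + I(-67, Z(-5))) = 1/(((-2718 + 88*10) - 2438) + 37) = 1/(((-2718 + 880) - 2438) + 37) = 1/((-1838 - 2438) + 37) = 1/(-4276 + 37) = 1/(-4239) = -1/4239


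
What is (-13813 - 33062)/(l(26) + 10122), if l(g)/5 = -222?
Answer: -15625/3004 ≈ -5.2014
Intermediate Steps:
l(g) = -1110 (l(g) = 5*(-222) = -1110)
(-13813 - 33062)/(l(26) + 10122) = (-13813 - 33062)/(-1110 + 10122) = -46875/9012 = -46875*1/9012 = -15625/3004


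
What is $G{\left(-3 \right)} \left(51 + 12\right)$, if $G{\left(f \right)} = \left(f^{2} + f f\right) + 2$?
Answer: $1260$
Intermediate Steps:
$G{\left(f \right)} = 2 + 2 f^{2}$ ($G{\left(f \right)} = \left(f^{2} + f^{2}\right) + 2 = 2 f^{2} + 2 = 2 + 2 f^{2}$)
$G{\left(-3 \right)} \left(51 + 12\right) = \left(2 + 2 \left(-3\right)^{2}\right) \left(51 + 12\right) = \left(2 + 2 \cdot 9\right) 63 = \left(2 + 18\right) 63 = 20 \cdot 63 = 1260$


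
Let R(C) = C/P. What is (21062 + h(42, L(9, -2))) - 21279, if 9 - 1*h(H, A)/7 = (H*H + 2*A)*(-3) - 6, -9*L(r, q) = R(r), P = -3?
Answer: 36946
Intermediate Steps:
R(C) = -C/3 (R(C) = C/(-3) = C*(-1/3) = -C/3)
L(r, q) = r/27 (L(r, q) = -(-1)*r/27 = r/27)
h(H, A) = 105 + 21*H**2 + 42*A (h(H, A) = 63 - 7*((H*H + 2*A)*(-3) - 6) = 63 - 7*((H**2 + 2*A)*(-3) - 6) = 63 - 7*((-6*A - 3*H**2) - 6) = 63 - 7*(-6 - 6*A - 3*H**2) = 63 + (42 + 21*H**2 + 42*A) = 105 + 21*H**2 + 42*A)
(21062 + h(42, L(9, -2))) - 21279 = (21062 + (105 + 21*42**2 + 42*((1/27)*9))) - 21279 = (21062 + (105 + 21*1764 + 42*(1/3))) - 21279 = (21062 + (105 + 37044 + 14)) - 21279 = (21062 + 37163) - 21279 = 58225 - 21279 = 36946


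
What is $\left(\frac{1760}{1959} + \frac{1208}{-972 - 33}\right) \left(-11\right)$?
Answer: $\frac{730488}{218755} \approx 3.3393$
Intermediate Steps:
$\left(\frac{1760}{1959} + \frac{1208}{-972 - 33}\right) \left(-11\right) = \left(1760 \cdot \frac{1}{1959} + \frac{1208}{-972 - 33}\right) \left(-11\right) = \left(\frac{1760}{1959} + \frac{1208}{-1005}\right) \left(-11\right) = \left(\frac{1760}{1959} + 1208 \left(- \frac{1}{1005}\right)\right) \left(-11\right) = \left(\frac{1760}{1959} - \frac{1208}{1005}\right) \left(-11\right) = \left(- \frac{66408}{218755}\right) \left(-11\right) = \frac{730488}{218755}$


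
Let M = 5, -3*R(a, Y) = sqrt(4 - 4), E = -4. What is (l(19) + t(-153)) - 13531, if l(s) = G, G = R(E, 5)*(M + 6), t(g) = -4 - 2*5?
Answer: -13545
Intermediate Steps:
R(a, Y) = 0 (R(a, Y) = -sqrt(4 - 4)/3 = -sqrt(0)/3 = -1/3*0 = 0)
t(g) = -14 (t(g) = -4 - 10 = -14)
G = 0 (G = 0*(5 + 6) = 0*11 = 0)
l(s) = 0
(l(19) + t(-153)) - 13531 = (0 - 14) - 13531 = -14 - 13531 = -13545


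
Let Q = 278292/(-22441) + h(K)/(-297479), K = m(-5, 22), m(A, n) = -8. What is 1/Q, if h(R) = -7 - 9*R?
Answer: -513517403/6368268041 ≈ -0.080637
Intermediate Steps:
K = -8
Q = -6368268041/513517403 (Q = 278292/(-22441) + (-7 - 9*(-8))/(-297479) = 278292*(-1/22441) + (-7 + 72)*(-1/297479) = -278292/22441 + 65*(-1/297479) = -278292/22441 - 5/22883 = -6368268041/513517403 ≈ -12.401)
1/Q = 1/(-6368268041/513517403) = -513517403/6368268041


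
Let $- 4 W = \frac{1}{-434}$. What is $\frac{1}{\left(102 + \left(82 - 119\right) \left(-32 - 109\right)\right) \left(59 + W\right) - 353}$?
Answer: $\frac{1736}{544185767} \approx 3.1901 \cdot 10^{-6}$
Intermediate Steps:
$W = \frac{1}{1736}$ ($W = - \frac{1}{4 \left(-434\right)} = \left(- \frac{1}{4}\right) \left(- \frac{1}{434}\right) = \frac{1}{1736} \approx 0.00057604$)
$\frac{1}{\left(102 + \left(82 - 119\right) \left(-32 - 109\right)\right) \left(59 + W\right) - 353} = \frac{1}{\left(102 + \left(82 - 119\right) \left(-32 - 109\right)\right) \left(59 + \frac{1}{1736}\right) - 353} = \frac{1}{\left(102 - -5217\right) \frac{102425}{1736} - 353} = \frac{1}{\left(102 + 5217\right) \frac{102425}{1736} - 353} = \frac{1}{5319 \cdot \frac{102425}{1736} - 353} = \frac{1}{\frac{544798575}{1736} - 353} = \frac{1}{\frac{544185767}{1736}} = \frac{1736}{544185767}$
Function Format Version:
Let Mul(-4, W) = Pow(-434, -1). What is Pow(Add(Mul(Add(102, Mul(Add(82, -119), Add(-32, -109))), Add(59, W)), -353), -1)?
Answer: Rational(1736, 544185767) ≈ 3.1901e-6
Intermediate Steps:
W = Rational(1, 1736) (W = Mul(Rational(-1, 4), Pow(-434, -1)) = Mul(Rational(-1, 4), Rational(-1, 434)) = Rational(1, 1736) ≈ 0.00057604)
Pow(Add(Mul(Add(102, Mul(Add(82, -119), Add(-32, -109))), Add(59, W)), -353), -1) = Pow(Add(Mul(Add(102, Mul(Add(82, -119), Add(-32, -109))), Add(59, Rational(1, 1736))), -353), -1) = Pow(Add(Mul(Add(102, Mul(-37, -141)), Rational(102425, 1736)), -353), -1) = Pow(Add(Mul(Add(102, 5217), Rational(102425, 1736)), -353), -1) = Pow(Add(Mul(5319, Rational(102425, 1736)), -353), -1) = Pow(Add(Rational(544798575, 1736), -353), -1) = Pow(Rational(544185767, 1736), -1) = Rational(1736, 544185767)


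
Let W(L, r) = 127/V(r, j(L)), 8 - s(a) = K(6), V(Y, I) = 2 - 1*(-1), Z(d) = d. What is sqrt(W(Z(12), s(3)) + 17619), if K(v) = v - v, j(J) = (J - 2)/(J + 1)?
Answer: 2*sqrt(39738)/3 ≈ 132.90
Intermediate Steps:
j(J) = (-2 + J)/(1 + J)
V(Y, I) = 3 (V(Y, I) = 2 + 1 = 3)
K(v) = 0
s(a) = 8 (s(a) = 8 - 1*0 = 8 + 0 = 8)
W(L, r) = 127/3
sqrt(W(Z(12), s(3)) + 17619) = sqrt(127/3 + 17619) = sqrt(52984/3) = 2*sqrt(39738)/3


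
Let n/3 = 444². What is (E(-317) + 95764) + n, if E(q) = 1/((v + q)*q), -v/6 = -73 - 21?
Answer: 53804880427/78299 ≈ 6.8717e+5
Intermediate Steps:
v = 564 (v = -6*(-73 - 21) = -6*(-94) = 564)
E(q) = 1/(q*(564 + q)) (E(q) = 1/((564 + q)*q) = 1/(q*(564 + q)))
n = 591408 (n = 3*444² = 3*197136 = 591408)
(E(-317) + 95764) + n = (1/((-317)*(564 - 317)) + 95764) + 591408 = (-1/317/247 + 95764) + 591408 = (-1/317*1/247 + 95764) + 591408 = (-1/78299 + 95764) + 591408 = 7498225435/78299 + 591408 = 53804880427/78299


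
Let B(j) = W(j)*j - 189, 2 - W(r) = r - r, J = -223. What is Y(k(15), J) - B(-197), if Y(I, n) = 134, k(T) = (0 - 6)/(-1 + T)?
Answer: 717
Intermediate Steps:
k(T) = -6/(-1 + T)
W(r) = 2 (W(r) = 2 - (r - r) = 2 - 1*0 = 2 + 0 = 2)
B(j) = -189 + 2*j (B(j) = 2*j - 189 = -189 + 2*j)
Y(k(15), J) - B(-197) = 134 - (-189 + 2*(-197)) = 134 - (-189 - 394) = 134 - 1*(-583) = 134 + 583 = 717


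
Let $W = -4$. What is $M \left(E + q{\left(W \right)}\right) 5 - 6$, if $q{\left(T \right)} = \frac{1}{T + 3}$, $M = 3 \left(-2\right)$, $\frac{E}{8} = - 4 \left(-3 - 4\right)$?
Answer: $-6696$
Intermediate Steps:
$E = 224$ ($E = 8 \left(- 4 \left(-3 - 4\right)\right) = 8 \left(\left(-4\right) \left(-7\right)\right) = 8 \cdot 28 = 224$)
$M = -6$
$q{\left(T \right)} = \frac{1}{3 + T}$
$M \left(E + q{\left(W \right)}\right) 5 - 6 = - 6 \left(224 + \frac{1}{3 - 4}\right) 5 - 6 = - 6 \left(224 + \frac{1}{-1}\right) 5 - 6 = - 6 \left(224 - 1\right) 5 - 6 = - 6 \cdot 223 \cdot 5 - 6 = \left(-6\right) 1115 - 6 = -6690 - 6 = -6696$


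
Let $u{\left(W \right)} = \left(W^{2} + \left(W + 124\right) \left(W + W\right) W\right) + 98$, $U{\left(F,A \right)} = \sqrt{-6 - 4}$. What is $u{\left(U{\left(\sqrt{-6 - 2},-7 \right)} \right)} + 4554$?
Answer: $2162 - 20 i \sqrt{10} \approx 2162.0 - 63.246 i$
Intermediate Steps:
$U{\left(F,A \right)} = i \sqrt{10}$ ($U{\left(F,A \right)} = \sqrt{-10} = i \sqrt{10}$)
$u{\left(W \right)} = 98 + W^{2} + 2 W^{2} \left(124 + W\right)$ ($u{\left(W \right)} = \left(W^{2} + \left(124 + W\right) 2 W W\right) + 98 = \left(W^{2} + 2 W \left(124 + W\right) W\right) + 98 = \left(W^{2} + 2 W^{2} \left(124 + W\right)\right) + 98 = 98 + W^{2} + 2 W^{2} \left(124 + W\right)$)
$u{\left(U{\left(\sqrt{-6 - 2},-7 \right)} \right)} + 4554 = \left(98 + 2 \left(i \sqrt{10}\right)^{3} + 249 \left(i \sqrt{10}\right)^{2}\right) + 4554 = \left(98 + 2 \left(- 10 i \sqrt{10}\right) + 249 \left(-10\right)\right) + 4554 = \left(98 - 20 i \sqrt{10} - 2490\right) + 4554 = \left(-2392 - 20 i \sqrt{10}\right) + 4554 = 2162 - 20 i \sqrt{10}$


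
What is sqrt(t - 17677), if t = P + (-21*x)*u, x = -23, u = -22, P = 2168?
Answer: I*sqrt(26135) ≈ 161.66*I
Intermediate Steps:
t = -8458 (t = 2168 - 21*(-23)*(-22) = 2168 + 483*(-22) = 2168 - 10626 = -8458)
sqrt(t - 17677) = sqrt(-8458 - 17677) = sqrt(-26135) = I*sqrt(26135)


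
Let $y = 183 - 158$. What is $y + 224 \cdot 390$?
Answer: $87385$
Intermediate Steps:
$y = 25$
$y + 224 \cdot 390 = 25 + 224 \cdot 390 = 25 + 87360 = 87385$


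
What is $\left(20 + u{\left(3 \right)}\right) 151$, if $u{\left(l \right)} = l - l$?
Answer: $3020$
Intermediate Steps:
$u{\left(l \right)} = 0$
$\left(20 + u{\left(3 \right)}\right) 151 = \left(20 + 0\right) 151 = 20 \cdot 151 = 3020$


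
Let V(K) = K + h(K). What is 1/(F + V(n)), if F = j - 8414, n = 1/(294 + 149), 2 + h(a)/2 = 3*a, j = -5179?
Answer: -443/6023464 ≈ -7.3546e-5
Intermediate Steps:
h(a) = -4 + 6*a (h(a) = -4 + 2*(3*a) = -4 + 6*a)
n = 1/443 ≈ 0.0022573
V(K) = -4 + 7*K (V(K) = K + (-4 + 6*K) = -4 + 7*K)
F = -13593 (F = -5179 - 8414 = -13593)
1/(F + V(n)) = 1/(-13593 + (-4 + 7*(1/443))) = 1/(-13593 + (-4 + 7/443)) = 1/(-13593 - 1765/443) = 1/(-6023464/443) = -443/6023464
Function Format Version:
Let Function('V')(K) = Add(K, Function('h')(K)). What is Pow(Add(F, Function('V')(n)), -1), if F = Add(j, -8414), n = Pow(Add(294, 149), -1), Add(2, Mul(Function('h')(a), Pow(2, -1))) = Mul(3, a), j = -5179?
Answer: Rational(-443, 6023464) ≈ -7.3546e-5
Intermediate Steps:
Function('h')(a) = Add(-4, Mul(6, a)) (Function('h')(a) = Add(-4, Mul(2, Mul(3, a))) = Add(-4, Mul(6, a)))
n = Rational(1, 443) (n = Pow(443, -1) = Rational(1, 443) ≈ 0.0022573)
Function('V')(K) = Add(-4, Mul(7, K)) (Function('V')(K) = Add(K, Add(-4, Mul(6, K))) = Add(-4, Mul(7, K)))
F = -13593 (F = Add(-5179, -8414) = -13593)
Pow(Add(F, Function('V')(n)), -1) = Pow(Add(-13593, Add(-4, Mul(7, Rational(1, 443)))), -1) = Pow(Add(-13593, Add(-4, Rational(7, 443))), -1) = Pow(Add(-13593, Rational(-1765, 443)), -1) = Pow(Rational(-6023464, 443), -1) = Rational(-443, 6023464)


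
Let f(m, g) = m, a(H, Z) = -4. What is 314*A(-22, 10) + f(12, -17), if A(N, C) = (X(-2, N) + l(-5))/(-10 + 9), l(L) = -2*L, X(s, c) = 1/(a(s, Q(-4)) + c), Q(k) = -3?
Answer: -40507/13 ≈ -3115.9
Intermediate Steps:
X(s, c) = 1/(-4 + c)
A(N, C) = -10 - 1/(-4 + N) (A(N, C) = (1/(-4 + N) - 2*(-5))/(-10 + 9) = (1/(-4 + N) + 10)/(-1) = (10 + 1/(-4 + N))*(-1) = -10 - 1/(-4 + N))
314*A(-22, 10) + f(12, -17) = 314*((39 - 10*(-22))/(-4 - 22)) + 12 = 314*((39 + 220)/(-26)) + 12 = 314*(-1/26*259) + 12 = 314*(-259/26) + 12 = -40663/13 + 12 = -40507/13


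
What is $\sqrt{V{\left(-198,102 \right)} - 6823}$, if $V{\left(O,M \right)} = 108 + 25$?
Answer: $i \sqrt{6690} \approx 81.792 i$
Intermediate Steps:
$V{\left(O,M \right)} = 133$
$\sqrt{V{\left(-198,102 \right)} - 6823} = \sqrt{133 - 6823} = \sqrt{-6690} = i \sqrt{6690}$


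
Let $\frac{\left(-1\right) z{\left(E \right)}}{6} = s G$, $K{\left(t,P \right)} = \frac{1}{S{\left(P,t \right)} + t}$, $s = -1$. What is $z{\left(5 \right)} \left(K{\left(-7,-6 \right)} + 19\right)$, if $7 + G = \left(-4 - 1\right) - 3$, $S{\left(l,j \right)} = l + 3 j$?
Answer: $- \frac{29025}{17} \approx -1707.4$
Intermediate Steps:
$G = -15$ ($G = -7 - 8 = -15$)
$K{\left(t,P \right)} = \frac{1}{P + 4 t}$ ($K{\left(t,P \right)} = \frac{1}{\left(P + 3 t\right) + t} = \frac{1}{P + 4 t}$)
$z{\left(E \right)} = -90$ ($z{\left(E \right)} = - 6 \left(\left(-1\right) \left(-15\right)\right) = \left(-6\right) 15 = -90$)
$z{\left(5 \right)} \left(K{\left(-7,-6 \right)} + 19\right) = - 90 \left(\frac{1}{-6 + 4 \left(-7\right)} + 19\right) = - 90 \left(\frac{1}{-6 - 28} + 19\right) = - 90 \left(\frac{1}{-34} + 19\right) = - 90 \left(- \frac{1}{34} + 19\right) = \left(-90\right) \frac{645}{34} = - \frac{29025}{17}$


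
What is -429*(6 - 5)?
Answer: -429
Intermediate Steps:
-429*(6 - 5) = -429*1 = -429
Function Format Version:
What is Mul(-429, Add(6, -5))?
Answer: -429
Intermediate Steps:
Mul(-429, Add(6, -5)) = Mul(-429, 1) = -429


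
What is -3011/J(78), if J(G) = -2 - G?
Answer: 3011/80 ≈ 37.638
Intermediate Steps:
-3011/J(78) = -3011/(-2 - 1*78) = -3011/(-2 - 78) = -3011/(-80) = -3011*(-1/80) = 3011/80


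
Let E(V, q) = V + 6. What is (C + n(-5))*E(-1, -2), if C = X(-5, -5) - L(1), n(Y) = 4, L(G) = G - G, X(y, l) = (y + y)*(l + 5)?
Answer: 20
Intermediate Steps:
X(y, l) = 2*y*(5 + l) (X(y, l) = (2*y)*(5 + l) = 2*y*(5 + l))
L(G) = 0
E(V, q) = 6 + V
C = 0 (C = 2*(-5)*(5 - 5) - 1*0 = 2*(-5)*0 + 0 = 0 + 0 = 0)
(C + n(-5))*E(-1, -2) = (0 + 4)*(6 - 1) = 4*5 = 20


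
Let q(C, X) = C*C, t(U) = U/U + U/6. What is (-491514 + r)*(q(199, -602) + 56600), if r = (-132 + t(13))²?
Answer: -182749565775/4 ≈ -4.5687e+10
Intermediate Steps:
t(U) = 1 + U/6 (t(U) = 1 + U*(⅙) = 1 + U/6)
r = 597529/36 (r = (-132 + (1 + (⅙)*13))² = (-132 + (1 + 13/6))² = (-132 + 19/6)² = (-773/6)² = 597529/36 ≈ 16598.)
q(C, X) = C²
(-491514 + r)*(q(199, -602) + 56600) = (-491514 + 597529/36)*(199² + 56600) = -17096975*(39601 + 56600)/36 = -17096975/36*96201 = -182749565775/4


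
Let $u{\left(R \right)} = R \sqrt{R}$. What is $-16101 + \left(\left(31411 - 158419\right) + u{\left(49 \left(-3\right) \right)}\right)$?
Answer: $-143109 - 1029 i \sqrt{3} \approx -1.4311 \cdot 10^{5} - 1782.3 i$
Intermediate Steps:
$u{\left(R \right)} = R^{\frac{3}{2}}$
$-16101 + \left(\left(31411 - 158419\right) + u{\left(49 \left(-3\right) \right)}\right) = -16101 + \left(\left(31411 - 158419\right) + \left(49 \left(-3\right)\right)^{\frac{3}{2}}\right) = -16101 - \left(127008 - \left(-147\right)^{\frac{3}{2}}\right) = -16101 - \left(127008 + 1029 i \sqrt{3}\right) = -143109 - 1029 i \sqrt{3}$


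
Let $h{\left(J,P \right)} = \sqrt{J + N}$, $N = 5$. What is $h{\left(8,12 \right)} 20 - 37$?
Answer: $-37 + 20 \sqrt{13} \approx 35.111$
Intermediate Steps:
$h{\left(J,P \right)} = \sqrt{5 + J}$ ($h{\left(J,P \right)} = \sqrt{J + 5} = \sqrt{5 + J}$)
$h{\left(8,12 \right)} 20 - 37 = \sqrt{5 + 8} \cdot 20 - 37 = \sqrt{13} \cdot 20 - 37 = 20 \sqrt{13} - 37 = -37 + 20 \sqrt{13}$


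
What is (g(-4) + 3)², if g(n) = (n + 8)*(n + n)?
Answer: 841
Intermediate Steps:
g(n) = 2*n*(8 + n) (g(n) = (8 + n)*(2*n) = 2*n*(8 + n))
(g(-4) + 3)² = (2*(-4)*(8 - 4) + 3)² = (2*(-4)*4 + 3)² = (-32 + 3)² = (-29)² = 841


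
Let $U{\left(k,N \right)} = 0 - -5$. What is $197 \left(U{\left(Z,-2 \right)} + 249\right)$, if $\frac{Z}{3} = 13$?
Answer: $50038$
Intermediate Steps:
$Z = 39$ ($Z = 3 \cdot 13 = 39$)
$U{\left(k,N \right)} = 5$ ($U{\left(k,N \right)} = 0 + 5 = 5$)
$197 \left(U{\left(Z,-2 \right)} + 249\right) = 197 \left(5 + 249\right) = 197 \cdot 254 = 50038$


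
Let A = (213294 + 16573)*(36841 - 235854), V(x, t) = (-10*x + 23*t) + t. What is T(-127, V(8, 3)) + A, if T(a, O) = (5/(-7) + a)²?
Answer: -2241578743043/49 ≈ -4.5746e+10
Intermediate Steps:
V(x, t) = -10*x + 24*t
T(a, O) = (-5/7 + a)² (T(a, O) = (5*(-⅐) + a)² = (-5/7 + a)²)
A = -45746521271 (A = 229867*(-199013) = -45746521271)
T(-127, V(8, 3)) + A = (-5 + 7*(-127))²/49 - 45746521271 = (-5 - 889)²/49 - 45746521271 = (1/49)*(-894)² - 45746521271 = (1/49)*799236 - 45746521271 = 799236/49 - 45746521271 = -2241578743043/49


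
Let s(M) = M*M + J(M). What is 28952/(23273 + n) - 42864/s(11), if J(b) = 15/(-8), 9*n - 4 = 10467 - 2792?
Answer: -9276277341/25866326 ≈ -358.62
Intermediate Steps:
n = 7679/9 (n = 4/9 + (10467 - 2792)/9 = 4/9 + (⅑)*7675 = 4/9 + 7675/9 = 7679/9 ≈ 853.22)
J(b) = -15/8 (J(b) = 15*(-⅛) = -15/8)
s(M) = -15/8 + M² (s(M) = M*M - 15/8 = M² - 15/8 = -15/8 + M²)
28952/(23273 + n) - 42864/s(11) = 28952/(23273 + 7679/9) - 42864/(-15/8 + 11²) = 28952/(217136/9) - 42864/(-15/8 + 121) = 28952*(9/217136) - 42864/953/8 = 32571/27142 - 42864*8/953 = 32571/27142 - 342912/953 = -9276277341/25866326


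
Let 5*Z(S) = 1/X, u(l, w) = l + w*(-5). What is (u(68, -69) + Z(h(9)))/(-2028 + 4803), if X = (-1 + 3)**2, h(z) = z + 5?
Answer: 8261/55500 ≈ 0.14885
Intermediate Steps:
h(z) = 5 + z
u(l, w) = l - 5*w
X = 4 (X = 2**2 = 4)
Z(S) = 1/20 (Z(S) = (1/5)/4 = (1/5)*(1/4) = 1/20)
(u(68, -69) + Z(h(9)))/(-2028 + 4803) = ((68 - 5*(-69)) + 1/20)/(-2028 + 4803) = ((68 + 345) + 1/20)/2775 = (413 + 1/20)*(1/2775) = (8261/20)*(1/2775) = 8261/55500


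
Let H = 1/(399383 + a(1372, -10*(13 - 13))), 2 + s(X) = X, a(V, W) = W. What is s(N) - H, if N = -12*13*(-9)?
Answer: 559934965/399383 ≈ 1402.0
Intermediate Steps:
N = 1404 (N = -156*(-9) = 1404)
s(X) = -2 + X
H = 1/399383 (H = 1/(399383 - 10*(13 - 13)) = 1/(399383 - 10*0) = 1/(399383 + 0) = 1/399383 ≈ 2.5039e-6)
s(N) - H = (-2 + 1404) - 1*1/399383 = 1402 - 1/399383 = 559934965/399383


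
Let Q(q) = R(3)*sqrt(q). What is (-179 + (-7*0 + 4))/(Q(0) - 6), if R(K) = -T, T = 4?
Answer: 175/6 ≈ 29.167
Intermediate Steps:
R(K) = -4 (R(K) = -1*4 = -4)
Q(q) = -4*sqrt(q)
(-179 + (-7*0 + 4))/(Q(0) - 6) = (-179 + (-7*0 + 4))/(-4*sqrt(0) - 6) = (-179 + (0 + 4))/(-4*0 - 6) = (-179 + 4)/(0 - 6) = -175/(-6) = -175*(-1/6) = 175/6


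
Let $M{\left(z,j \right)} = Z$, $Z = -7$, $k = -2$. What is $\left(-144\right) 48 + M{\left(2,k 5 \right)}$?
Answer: $-6919$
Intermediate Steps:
$M{\left(z,j \right)} = -7$
$\left(-144\right) 48 + M{\left(2,k 5 \right)} = \left(-144\right) 48 - 7 = -6912 - 7 = -6919$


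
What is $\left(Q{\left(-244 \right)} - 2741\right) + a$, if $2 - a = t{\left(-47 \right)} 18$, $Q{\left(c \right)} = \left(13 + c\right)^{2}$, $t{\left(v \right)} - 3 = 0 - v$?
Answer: $49722$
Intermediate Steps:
$t{\left(v \right)} = 3 - v$ ($t{\left(v \right)} = 3 + \left(0 - v\right) = 3 - v$)
$a = -898$ ($a = 2 - \left(3 - -47\right) 18 = 2 - \left(3 + 47\right) 18 = 2 - 50 \cdot 18 = 2 - 900 = -898$)
$\left(Q{\left(-244 \right)} - 2741\right) + a = \left(\left(13 - 244\right)^{2} - 2741\right) - 898 = \left(\left(-231\right)^{2} + \left(-103478 + 100737\right)\right) - 898 = \left(53361 - 2741\right) - 898 = 50620 - 898 = 49722$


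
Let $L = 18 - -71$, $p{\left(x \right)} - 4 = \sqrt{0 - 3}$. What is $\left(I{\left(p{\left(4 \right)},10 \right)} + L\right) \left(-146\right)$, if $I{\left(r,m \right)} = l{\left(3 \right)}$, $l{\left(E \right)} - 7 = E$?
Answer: $-14454$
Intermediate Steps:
$p{\left(x \right)} = 4 + i \sqrt{3}$ ($p{\left(x \right)} = 4 + \sqrt{0 - 3} = 4 + \sqrt{-3} = 4 + i \sqrt{3}$)
$l{\left(E \right)} = 7 + E$
$I{\left(r,m \right)} = 10$ ($I{\left(r,m \right)} = 7 + 3 = 10$)
$L = 89$ ($L = 18 + 71 = 89$)
$\left(I{\left(p{\left(4 \right)},10 \right)} + L\right) \left(-146\right) = \left(10 + 89\right) \left(-146\right) = 99 \left(-146\right) = -14454$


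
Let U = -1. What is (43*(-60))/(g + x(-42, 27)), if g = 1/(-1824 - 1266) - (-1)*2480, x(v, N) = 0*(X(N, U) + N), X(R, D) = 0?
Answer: -7972200/7663199 ≈ -1.0403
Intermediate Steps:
x(v, N) = 0 (x(v, N) = 0*(0 + N) = 0*N = 0)
g = 7663199/3090 (g = 1/(-3090) - 1*(-2480) = -1/3090 + 2480 = 7663199/3090 ≈ 2480.0)
(43*(-60))/(g + x(-42, 27)) = (43*(-60))/(7663199/3090 + 0) = -2580/7663199/3090 = -2580*3090/7663199 = -7972200/7663199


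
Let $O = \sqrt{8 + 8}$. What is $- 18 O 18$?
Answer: $-1296$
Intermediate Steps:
$O = 4$ ($O = \sqrt{16} = 4$)
$- 18 O 18 = \left(-18\right) 4 \cdot 18 = \left(-72\right) 18 = -1296$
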